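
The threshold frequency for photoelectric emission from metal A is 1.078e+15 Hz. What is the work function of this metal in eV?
4.46 eV

At the threshold frequency, photon energy equals work function:
φ = hf₀

Calculating:
φ = (6.626×10⁻³⁴ J·s)(1.078e+15 Hz)
φ = 4.46 eV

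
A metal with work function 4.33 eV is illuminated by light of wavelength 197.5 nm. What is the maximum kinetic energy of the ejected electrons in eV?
1.9477 eV

Using Einstein's photoelectric equation: KE_max = hf - φ = hc/λ - φ

First, calculate the photon energy:
E_photon = hc/λ = (6.626×10⁻³⁴ J·s)(3×10⁸ m/s) / (197.5×10⁻⁹ m)
E_photon = 6.2777 eV

Then, the maximum kinetic energy:
KE_max = E_photon - φ = 6.2777 eV - 4.33 eV = 1.9477 eV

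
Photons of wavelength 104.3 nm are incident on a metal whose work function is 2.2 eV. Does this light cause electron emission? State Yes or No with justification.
Yes

For photoemission, the photon energy must exceed the work function.

Photon energy: E = hc/λ = 11.8873 eV
Work function: φ = 2.2 eV

Since E_photon (11.8873 eV) > φ (2.2 eV), photoemission WILL occur.
The threshold wavelength is λ₀ = hc/φ = 563.6 nm.
Since 104.3 nm < 563.6 nm, the light has sufficient energy.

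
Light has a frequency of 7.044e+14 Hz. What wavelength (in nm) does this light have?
425.60 nm

Using the wave equation: c = fλ

Solving for wavelength:
λ = c/f = (3×10⁸ m/s) / (7.044e+14 Hz)
λ = 425.60 nm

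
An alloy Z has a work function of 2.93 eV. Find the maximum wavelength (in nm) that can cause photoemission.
423.15 nm

The threshold wavelength is when the photon energy equals the work function:
hc/λ₀ = φ

Solving for λ₀:
λ₀ = hc/φ = (6.626×10⁻³⁴ J·s)(3×10⁸ m/s) / (2.93 eV × 1.602×10⁻¹⁹ J/eV)
λ₀ = 423.15 nm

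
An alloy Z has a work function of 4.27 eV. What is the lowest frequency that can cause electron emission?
1.0325e+15 Hz

The threshold frequency is when the photon energy equals the work function:
hf₀ = φ

Solving for f₀:
f₀ = φ/h = (4.27 eV × 1.602×10⁻¹⁹ J/eV) / (6.626×10⁻³⁴ J·s)
f₀ = 1.0325e+15 Hz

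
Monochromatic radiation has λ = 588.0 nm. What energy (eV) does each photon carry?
2.1086 eV

Using E = hf = hc/λ:

E = hc/λ = (6.626×10⁻³⁴ J·s)(3×10⁸ m/s) / (588.0×10⁻⁹ m)
E = 2.1086 eV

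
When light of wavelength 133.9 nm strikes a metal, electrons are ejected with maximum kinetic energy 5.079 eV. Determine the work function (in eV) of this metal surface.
4.18 eV

From Einstein's photoelectric equation: KE_max = hf - φ = hc/λ - φ

Rearranging for φ:
φ = hc/λ - KE_max

Calculate photon energy:
E_photon = hc/λ = 9.2595 eV

Therefore:
φ = 9.2595 - 5.079 = 4.18 eV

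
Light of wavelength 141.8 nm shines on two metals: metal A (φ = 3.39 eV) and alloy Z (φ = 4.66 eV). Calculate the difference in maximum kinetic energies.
1.2700 eV

Using KE_max = hc/λ - φ for each metal:

Photon energy: E = hc/λ = 8.7436 eV

For metal A (φ₁ = 3.39 eV):
KE₁ = E - φ₁ = 8.7436 - 3.39 = 5.3536 eV

For alloy Z (φ₂ = 4.66 eV):
KE₂ = E - φ₂ = 8.7436 - 4.66 = 4.0836 eV

Difference:
ΔKE = KE₁ - KE₂ = 5.3536 - 4.0836 = 1.2700 eV

Note: The difference equals the difference in work functions: 4.66 - 3.39 = 1.27 eV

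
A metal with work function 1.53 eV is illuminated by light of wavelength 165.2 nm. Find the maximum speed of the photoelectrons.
1.4498e+06 m/s

First, find the maximum kinetic energy:
E_photon = hc/λ = 7.5051 eV
KE_max = E_photon - φ = 7.5051 - 1.53 = 5.9751 eV

Convert to Joules: KE_max = 5.9751 × 1.602×10⁻¹⁹ J = 9.5732e-19 J

Then use KE = ½mv² to find velocity:
v = √(2·KE/m) = √(2 × 9.5732e-19 J / 9.109e-31 kg)
v = 1.4498e+06 m/s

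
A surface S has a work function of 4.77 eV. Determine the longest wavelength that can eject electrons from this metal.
259.92 nm

The threshold wavelength is when the photon energy equals the work function:
hc/λ₀ = φ

Solving for λ₀:
λ₀ = hc/φ = (6.626×10⁻³⁴ J·s)(3×10⁸ m/s) / (4.77 eV × 1.602×10⁻¹⁹ J/eV)
λ₀ = 259.92 nm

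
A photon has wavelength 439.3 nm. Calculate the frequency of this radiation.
6.8243e+14 Hz

Using the wave equation: c = fλ

Solving for frequency:
f = c/λ = (3×10⁸ m/s) / (439.3×10⁻⁹ m)
f = 6.8243e+14 Hz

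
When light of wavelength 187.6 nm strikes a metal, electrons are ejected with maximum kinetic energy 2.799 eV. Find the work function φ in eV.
3.81 eV

From Einstein's photoelectric equation: KE_max = hf - φ = hc/λ - φ

Rearranging for φ:
φ = hc/λ - KE_max

Calculate photon energy:
E_photon = hc/λ = 6.6090 eV

Therefore:
φ = 6.6090 - 2.799 = 3.81 eV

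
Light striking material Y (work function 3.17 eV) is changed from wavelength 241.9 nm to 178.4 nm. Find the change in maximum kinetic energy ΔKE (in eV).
1.8244 eV

Using Einstein's equation: KE_max = hc/λ - φ

For λ₁ = 241.9 nm:
KE₁ = hc/λ₁ - φ = 5.1254 - 3.17 = 1.9554 eV

For λ₂ = 178.4 nm:
KE₂ = hc/λ₂ - φ = 6.9498 - 3.17 = 3.7798 eV

Change in KE:
ΔKE = KE₂ - KE₁ = 3.7798 - 1.9554 = 1.8244 eV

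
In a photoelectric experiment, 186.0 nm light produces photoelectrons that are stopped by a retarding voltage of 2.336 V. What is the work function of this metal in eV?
4.33 eV

The stopping potential gives the maximum kinetic energy: KE_max = eV_s = 2.336 eV

From Einstein's photoelectric equation: KE_max = hc/λ - φ
Rearranging: φ = hc/λ - KE_max

Calculate photon energy:
E_photon = hc/λ = (6.626×10⁻³⁴ J·s)(3×10⁸ m/s) / (186.0×10⁻⁹ m) = 6.6658 eV

Therefore:
φ = 6.6658 - 2.336 = 4.33 eV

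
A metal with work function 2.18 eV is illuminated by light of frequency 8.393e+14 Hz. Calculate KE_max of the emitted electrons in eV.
1.2911 eV

Using Einstein's photoelectric equation: KE_max = hf - φ

First, calculate the photon energy:
E_photon = hf = (6.626×10⁻³⁴ J·s)(8.393e+14 Hz)
E_photon = 3.4711 eV

Then, the maximum kinetic energy:
KE_max = E_photon - φ = 3.4711 eV - 2.18 eV = 1.2911 eV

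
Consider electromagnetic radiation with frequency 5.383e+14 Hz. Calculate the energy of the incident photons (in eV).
2.2262 eV

Using E = hf:

E = hf = (6.626×10⁻³⁴ J·s)(5.383e+14 Hz)
E = 2.2262 eV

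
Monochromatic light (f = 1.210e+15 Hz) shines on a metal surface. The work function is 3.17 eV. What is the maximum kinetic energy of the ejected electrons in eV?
1.8342 eV

Using Einstein's photoelectric equation: KE_max = hf - φ

First, calculate the photon energy:
E_photon = hf = (6.626×10⁻³⁴ J·s)(1.210e+15 Hz)
E_photon = 5.0042 eV

Then, the maximum kinetic energy:
KE_max = E_photon - φ = 5.0042 eV - 3.17 eV = 1.8342 eV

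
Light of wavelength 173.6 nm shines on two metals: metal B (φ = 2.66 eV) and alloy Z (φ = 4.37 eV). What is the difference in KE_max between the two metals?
1.7100 eV

Using KE_max = hc/λ - φ for each metal:

Photon energy: E = hc/λ = 7.1419 eV

For metal B (φ₁ = 2.66 eV):
KE₁ = E - φ₁ = 7.1419 - 2.66 = 4.4819 eV

For alloy Z (φ₂ = 4.37 eV):
KE₂ = E - φ₂ = 7.1419 - 4.37 = 2.7719 eV

Difference:
ΔKE = KE₁ - KE₂ = 4.4819 - 2.7719 = 1.7100 eV

Note: The difference equals the difference in work functions: 4.37 - 2.66 = 1.71 eV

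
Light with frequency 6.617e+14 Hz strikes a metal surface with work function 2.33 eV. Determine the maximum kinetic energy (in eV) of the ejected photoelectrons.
0.4066 eV

Using Einstein's photoelectric equation: KE_max = hf - φ

First, calculate the photon energy:
E_photon = hf = (6.626×10⁻³⁴ J·s)(6.617e+14 Hz)
E_photon = 2.7366 eV

Then, the maximum kinetic energy:
KE_max = E_photon - φ = 2.7366 eV - 2.33 eV = 0.4066 eV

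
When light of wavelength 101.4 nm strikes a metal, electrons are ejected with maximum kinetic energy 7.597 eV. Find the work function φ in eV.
4.63 eV

From Einstein's photoelectric equation: KE_max = hf - φ = hc/λ - φ

Rearranging for φ:
φ = hc/λ - KE_max

Calculate photon energy:
E_photon = hc/λ = 12.2272 eV

Therefore:
φ = 12.2272 - 7.597 = 4.63 eV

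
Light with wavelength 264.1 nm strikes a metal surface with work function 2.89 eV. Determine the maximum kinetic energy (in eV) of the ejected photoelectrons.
1.8046 eV

Using Einstein's photoelectric equation: KE_max = hf - φ = hc/λ - φ

First, calculate the photon energy:
E_photon = hc/λ = (6.626×10⁻³⁴ J·s)(3×10⁸ m/s) / (264.1×10⁻⁹ m)
E_photon = 4.6946 eV

Then, the maximum kinetic energy:
KE_max = E_photon - φ = 4.6946 eV - 2.89 eV = 1.8046 eV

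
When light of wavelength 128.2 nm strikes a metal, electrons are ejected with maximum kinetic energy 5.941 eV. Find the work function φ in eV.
3.73 eV

From Einstein's photoelectric equation: KE_max = hf - φ = hc/λ - φ

Rearranging for φ:
φ = hc/λ - KE_max

Calculate photon energy:
E_photon = hc/λ = 9.6712 eV

Therefore:
φ = 9.6712 - 5.941 = 3.73 eV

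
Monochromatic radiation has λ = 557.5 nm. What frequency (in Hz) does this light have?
5.3774e+14 Hz

Using the wave equation: c = fλ

Solving for frequency:
f = c/λ = (3×10⁸ m/s) / (557.5×10⁻⁹ m)
f = 5.3774e+14 Hz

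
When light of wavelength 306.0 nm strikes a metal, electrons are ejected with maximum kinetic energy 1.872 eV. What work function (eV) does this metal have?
2.18 eV

From Einstein's photoelectric equation: KE_max = hf - φ = hc/λ - φ

Rearranging for φ:
φ = hc/λ - KE_max

Calculate photon energy:
E_photon = hc/λ = 4.0518 eV

Therefore:
φ = 4.0518 - 1.872 = 2.18 eV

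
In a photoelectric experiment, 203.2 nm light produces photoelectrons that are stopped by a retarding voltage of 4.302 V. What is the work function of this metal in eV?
1.80 eV

The stopping potential gives the maximum kinetic energy: KE_max = eV_s = 4.302 eV

From Einstein's photoelectric equation: KE_max = hc/λ - φ
Rearranging: φ = hc/λ - KE_max

Calculate photon energy:
E_photon = hc/λ = (6.626×10⁻³⁴ J·s)(3×10⁸ m/s) / (203.2×10⁻⁹ m) = 6.1016 eV

Therefore:
φ = 6.1016 - 4.302 = 1.80 eV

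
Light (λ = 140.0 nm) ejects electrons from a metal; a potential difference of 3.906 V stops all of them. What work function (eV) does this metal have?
4.95 eV

The stopping potential gives the maximum kinetic energy: KE_max = eV_s = 3.906 eV

From Einstein's photoelectric equation: KE_max = hc/λ - φ
Rearranging: φ = hc/λ - KE_max

Calculate photon energy:
E_photon = hc/λ = (6.626×10⁻³⁴ J·s)(3×10⁸ m/s) / (140.0×10⁻⁹ m) = 8.8560 eV

Therefore:
φ = 8.8560 - 3.906 = 4.95 eV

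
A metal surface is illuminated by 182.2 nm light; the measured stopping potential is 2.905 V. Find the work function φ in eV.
3.90 eV

The stopping potential gives the maximum kinetic energy: KE_max = eV_s = 2.905 eV

From Einstein's photoelectric equation: KE_max = hc/λ - φ
Rearranging: φ = hc/λ - KE_max

Calculate photon energy:
E_photon = hc/λ = (6.626×10⁻³⁴ J·s)(3×10⁸ m/s) / (182.2×10⁻⁹ m) = 6.8048 eV

Therefore:
φ = 6.8048 - 2.905 = 3.90 eV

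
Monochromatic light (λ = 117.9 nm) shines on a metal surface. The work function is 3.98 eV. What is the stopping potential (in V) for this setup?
6.5360 V

The stopping potential V_s satisfies: eV_s = KE_max

First, find KE_max using Einstein's equation:
E_photon = hc/λ = 10.5160 eV
KE_max = E_photon - φ = 10.5160 - 3.98 = 6.5360 eV

Since eV_s = KE_max:
V_s = KE_max/e = 6.5360 V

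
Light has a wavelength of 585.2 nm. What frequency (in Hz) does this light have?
5.1229e+14 Hz

Using the wave equation: c = fλ

Solving for frequency:
f = c/λ = (3×10⁸ m/s) / (585.2×10⁻⁹ m)
f = 5.1229e+14 Hz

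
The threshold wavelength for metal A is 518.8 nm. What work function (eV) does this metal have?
2.39 eV

At the threshold wavelength, photon energy equals work function:
φ = hc/λ₀

Calculating:
φ = (6.626×10⁻³⁴ J·s)(3×10⁸ m/s) / (518.8×10⁻⁹ m)
φ = 2.39 eV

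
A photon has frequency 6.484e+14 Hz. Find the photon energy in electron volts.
2.6816 eV

Using E = hf:

E = hf = (6.626×10⁻³⁴ J·s)(6.484e+14 Hz)
E = 2.6816 eV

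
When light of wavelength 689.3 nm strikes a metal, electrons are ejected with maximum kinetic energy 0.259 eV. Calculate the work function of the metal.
1.54 eV

From Einstein's photoelectric equation: KE_max = hf - φ = hc/λ - φ

Rearranging for φ:
φ = hc/λ - KE_max

Calculate photon energy:
E_photon = hc/λ = 1.7987 eV

Therefore:
φ = 1.7987 - 0.259 = 1.54 eV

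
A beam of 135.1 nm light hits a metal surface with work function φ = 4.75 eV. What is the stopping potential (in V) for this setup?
4.4272 V

The stopping potential V_s satisfies: eV_s = KE_max

First, find KE_max using Einstein's equation:
E_photon = hc/λ = 9.1772 eV
KE_max = E_photon - φ = 9.1772 - 4.75 = 4.4272 eV

Since eV_s = KE_max:
V_s = KE_max/e = 4.4272 V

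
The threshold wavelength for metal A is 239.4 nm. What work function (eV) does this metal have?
5.18 eV

At the threshold wavelength, photon energy equals work function:
φ = hc/λ₀

Calculating:
φ = (6.626×10⁻³⁴ J·s)(3×10⁸ m/s) / (239.4×10⁻⁹ m)
φ = 5.18 eV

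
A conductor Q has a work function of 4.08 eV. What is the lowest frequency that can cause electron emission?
9.8654e+14 Hz

The threshold frequency is when the photon energy equals the work function:
hf₀ = φ

Solving for f₀:
f₀ = φ/h = (4.08 eV × 1.602×10⁻¹⁹ J/eV) / (6.626×10⁻³⁴ J·s)
f₀ = 9.8654e+14 Hz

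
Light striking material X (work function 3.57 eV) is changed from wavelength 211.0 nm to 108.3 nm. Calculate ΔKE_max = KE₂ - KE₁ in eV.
5.5722 eV

Using Einstein's equation: KE_max = hc/λ - φ

For λ₁ = 211.0 nm:
KE₁ = hc/λ₁ - φ = 5.8760 - 3.57 = 2.3060 eV

For λ₂ = 108.3 nm:
KE₂ = hc/λ₂ - φ = 11.4482 - 3.57 = 7.8782 eV

Change in KE:
ΔKE = KE₂ - KE₁ = 7.8782 - 2.3060 = 5.5722 eV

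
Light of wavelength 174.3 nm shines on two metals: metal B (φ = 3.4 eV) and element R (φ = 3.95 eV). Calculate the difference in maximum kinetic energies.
0.5500 eV

Using KE_max = hc/λ - φ for each metal:

Photon energy: E = hc/λ = 7.1133 eV

For metal B (φ₁ = 3.4 eV):
KE₁ = E - φ₁ = 7.1133 - 3.4 = 3.7133 eV

For element R (φ₂ = 3.95 eV):
KE₂ = E - φ₂ = 7.1133 - 3.95 = 3.1633 eV

Difference:
ΔKE = KE₁ - KE₂ = 3.7133 - 3.1633 = 0.5500 eV

Note: The difference equals the difference in work functions: 3.95 - 3.4 = 0.55 eV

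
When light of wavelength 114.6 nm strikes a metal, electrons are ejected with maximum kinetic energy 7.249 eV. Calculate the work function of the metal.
3.57 eV

From Einstein's photoelectric equation: KE_max = hf - φ = hc/λ - φ

Rearranging for φ:
φ = hc/λ - KE_max

Calculate photon energy:
E_photon = hc/λ = 10.8189 eV

Therefore:
φ = 10.8189 - 7.249 = 3.57 eV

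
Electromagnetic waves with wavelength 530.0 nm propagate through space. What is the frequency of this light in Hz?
5.6565e+14 Hz

Using the wave equation: c = fλ

Solving for frequency:
f = c/λ = (3×10⁸ m/s) / (530.0×10⁻⁹ m)
f = 5.6565e+14 Hz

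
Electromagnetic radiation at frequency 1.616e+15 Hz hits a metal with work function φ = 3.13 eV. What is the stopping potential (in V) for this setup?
3.5532 V

The stopping potential V_s satisfies: eV_s = KE_max

First, find KE_max using Einstein's equation:
E_photon = hf = (6.626×10⁻³⁴ J·s)(1.616e+15 Hz) = 6.6832 eV
KE_max = E_photon - φ = 6.6832 - 3.13 = 3.5532 eV

Since eV_s = KE_max:
V_s = KE_max/e = 3.5532 V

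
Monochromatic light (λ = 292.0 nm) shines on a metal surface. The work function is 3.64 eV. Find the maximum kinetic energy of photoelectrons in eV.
0.6060 eV

Using Einstein's photoelectric equation: KE_max = hf - φ = hc/λ - φ

First, calculate the photon energy:
E_photon = hc/λ = (6.626×10⁻³⁴ J·s)(3×10⁸ m/s) / (292.0×10⁻⁹ m)
E_photon = 4.2460 eV

Then, the maximum kinetic energy:
KE_max = E_photon - φ = 4.2460 eV - 3.64 eV = 0.6060 eV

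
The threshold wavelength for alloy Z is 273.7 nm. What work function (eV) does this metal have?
4.53 eV

At the threshold wavelength, photon energy equals work function:
φ = hc/λ₀

Calculating:
φ = (6.626×10⁻³⁴ J·s)(3×10⁸ m/s) / (273.7×10⁻⁹ m)
φ = 4.53 eV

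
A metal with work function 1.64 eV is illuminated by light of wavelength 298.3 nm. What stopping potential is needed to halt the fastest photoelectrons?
2.5164 V

The stopping potential V_s satisfies: eV_s = KE_max

First, find KE_max using Einstein's equation:
E_photon = hc/λ = 4.1564 eV
KE_max = E_photon - φ = 4.1564 - 1.64 = 2.5164 eV

Since eV_s = KE_max:
V_s = KE_max/e = 2.5164 V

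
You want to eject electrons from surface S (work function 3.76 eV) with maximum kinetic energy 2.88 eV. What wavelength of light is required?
186.72 nm

From Einstein's equation: KE_max = hc/λ - φ

Rearranging for λ:
hc/λ = KE_max + φ
λ = hc/(KE_max + φ)

Required photon energy:
E_photon = KE_max + φ = 2.88 + 3.76 = 6.64 eV

Required wavelength:
λ = hc/E_photon = (6.626×10⁻³⁴)(3×10⁸) / (6.64 × 1.602×10⁻¹⁹)
λ = 186.72 nm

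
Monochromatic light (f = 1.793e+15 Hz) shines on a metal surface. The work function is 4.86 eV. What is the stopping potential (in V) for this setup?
2.5553 V

The stopping potential V_s satisfies: eV_s = KE_max

First, find KE_max using Einstein's equation:
E_photon = hf = (6.626×10⁻³⁴ J·s)(1.793e+15 Hz) = 7.4153 eV
KE_max = E_photon - φ = 7.4153 - 4.86 = 2.5553 eV

Since eV_s = KE_max:
V_s = KE_max/e = 2.5553 V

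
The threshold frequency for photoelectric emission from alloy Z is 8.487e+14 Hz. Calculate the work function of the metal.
3.51 eV

At the threshold frequency, photon energy equals work function:
φ = hf₀

Calculating:
φ = (6.626×10⁻³⁴ J·s)(8.487e+14 Hz)
φ = 3.51 eV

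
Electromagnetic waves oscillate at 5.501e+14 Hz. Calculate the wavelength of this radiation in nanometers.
544.98 nm

Using the wave equation: c = fλ

Solving for wavelength:
λ = c/f = (3×10⁸ m/s) / (5.501e+14 Hz)
λ = 544.98 nm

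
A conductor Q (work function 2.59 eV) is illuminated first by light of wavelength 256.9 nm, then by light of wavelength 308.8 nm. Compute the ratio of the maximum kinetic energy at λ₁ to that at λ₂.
1.5692

Using Einstein's equation: KE_max = hc/λ - φ

For λ₁ = 256.9 nm:
E₁ = hc/λ₁ = 4.8262 eV
KE₁ = E₁ - φ = 4.8262 - 2.59 = 2.2362 eV

For λ₂ = 308.8 nm:
E₂ = hc/λ₂ = 4.0150 eV
KE₂ = E₂ - φ = 4.0150 - 2.59 = 1.4250 eV

Ratio: KE₁/KE₂ = 2.2362/1.4250 = 1.5692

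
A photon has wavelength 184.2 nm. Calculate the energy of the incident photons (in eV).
6.7310 eV

Using E = hf = hc/λ:

E = hc/λ = (6.626×10⁻³⁴ J·s)(3×10⁸ m/s) / (184.2×10⁻⁹ m)
E = 6.7310 eV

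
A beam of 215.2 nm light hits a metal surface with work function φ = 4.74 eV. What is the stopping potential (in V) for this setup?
1.0213 V

The stopping potential V_s satisfies: eV_s = KE_max

First, find KE_max using Einstein's equation:
E_photon = hc/λ = 5.7613 eV
KE_max = E_photon - φ = 5.7613 - 4.74 = 1.0213 eV

Since eV_s = KE_max:
V_s = KE_max/e = 1.0213 V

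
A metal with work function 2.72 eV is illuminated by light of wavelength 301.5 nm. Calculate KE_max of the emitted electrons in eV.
1.3922 eV

Using Einstein's photoelectric equation: KE_max = hf - φ = hc/λ - φ

First, calculate the photon energy:
E_photon = hc/λ = (6.626×10⁻³⁴ J·s)(3×10⁸ m/s) / (301.5×10⁻⁹ m)
E_photon = 4.1122 eV

Then, the maximum kinetic energy:
KE_max = E_photon - φ = 4.1122 eV - 2.72 eV = 1.3922 eV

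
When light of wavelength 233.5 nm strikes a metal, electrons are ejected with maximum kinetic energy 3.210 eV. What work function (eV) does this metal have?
2.10 eV

From Einstein's photoelectric equation: KE_max = hf - φ = hc/λ - φ

Rearranging for φ:
φ = hc/λ - KE_max

Calculate photon energy:
E_photon = hc/λ = 5.3098 eV

Therefore:
φ = 5.3098 - 3.210 = 2.10 eV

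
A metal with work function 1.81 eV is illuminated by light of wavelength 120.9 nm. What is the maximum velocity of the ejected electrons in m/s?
1.7236e+06 m/s

First, find the maximum kinetic energy:
E_photon = hc/λ = 10.2551 eV
KE_max = E_photon - φ = 10.2551 - 1.81 = 8.4451 eV

Convert to Joules: KE_max = 8.4451 × 1.602×10⁻¹⁹ J = 1.3531e-18 J

Then use KE = ½mv² to find velocity:
v = √(2·KE/m) = √(2 × 1.3531e-18 J / 9.109e-31 kg)
v = 1.7236e+06 m/s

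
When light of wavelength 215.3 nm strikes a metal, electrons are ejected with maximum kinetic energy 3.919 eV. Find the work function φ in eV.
1.84 eV

From Einstein's photoelectric equation: KE_max = hf - φ = hc/λ - φ

Rearranging for φ:
φ = hc/λ - KE_max

Calculate photon energy:
E_photon = hc/λ = 5.7587 eV

Therefore:
φ = 5.7587 - 3.919 = 1.84 eV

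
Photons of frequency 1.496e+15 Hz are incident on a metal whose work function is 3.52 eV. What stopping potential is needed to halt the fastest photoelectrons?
2.6670 V

The stopping potential V_s satisfies: eV_s = KE_max

First, find KE_max using Einstein's equation:
E_photon = hf = (6.626×10⁻³⁴ J·s)(1.496e+15 Hz) = 6.1870 eV
KE_max = E_photon - φ = 6.1870 - 3.52 = 2.6670 eV

Since eV_s = KE_max:
V_s = KE_max/e = 2.6670 V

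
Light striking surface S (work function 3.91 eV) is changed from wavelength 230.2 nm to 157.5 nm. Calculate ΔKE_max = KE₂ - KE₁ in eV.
2.4861 eV

Using Einstein's equation: KE_max = hc/λ - φ

For λ₁ = 230.2 nm:
KE₁ = hc/λ₁ - φ = 5.3859 - 3.91 = 1.4759 eV

For λ₂ = 157.5 nm:
KE₂ = hc/λ₂ - φ = 7.8720 - 3.91 = 3.9620 eV

Change in KE:
ΔKE = KE₂ - KE₁ = 3.9620 - 1.4759 = 2.4861 eV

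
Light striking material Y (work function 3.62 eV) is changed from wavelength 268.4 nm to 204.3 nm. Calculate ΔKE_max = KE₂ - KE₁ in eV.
1.4494 eV

Using Einstein's equation: KE_max = hc/λ - φ

For λ₁ = 268.4 nm:
KE₁ = hc/λ₁ - φ = 4.6194 - 3.62 = 0.9994 eV

For λ₂ = 204.3 nm:
KE₂ = hc/λ₂ - φ = 6.0687 - 3.62 = 2.4487 eV

Change in KE:
ΔKE = KE₂ - KE₁ = 2.4487 - 0.9994 = 1.4494 eV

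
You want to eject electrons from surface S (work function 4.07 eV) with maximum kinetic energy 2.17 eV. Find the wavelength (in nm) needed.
198.69 nm

From Einstein's equation: KE_max = hc/λ - φ

Rearranging for λ:
hc/λ = KE_max + φ
λ = hc/(KE_max + φ)

Required photon energy:
E_photon = KE_max + φ = 2.17 + 4.07 = 6.24 eV

Required wavelength:
λ = hc/E_photon = (6.626×10⁻³⁴)(3×10⁸) / (6.24 × 1.602×10⁻¹⁹)
λ = 198.69 nm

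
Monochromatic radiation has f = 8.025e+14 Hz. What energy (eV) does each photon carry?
3.3189 eV

Using E = hf:

E = hf = (6.626×10⁻³⁴ J·s)(8.025e+14 Hz)
E = 3.3189 eV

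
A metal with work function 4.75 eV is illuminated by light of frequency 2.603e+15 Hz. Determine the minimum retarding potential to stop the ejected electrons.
6.0151 V

The stopping potential V_s satisfies: eV_s = KE_max

First, find KE_max using Einstein's equation:
E_photon = hf = (6.626×10⁻³⁴ J·s)(2.603e+15 Hz) = 10.7651 eV
KE_max = E_photon - φ = 10.7651 - 4.75 = 6.0151 eV

Since eV_s = KE_max:
V_s = KE_max/e = 6.0151 V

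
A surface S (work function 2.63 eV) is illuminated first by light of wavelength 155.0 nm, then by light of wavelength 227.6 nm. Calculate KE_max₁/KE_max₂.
1.9056

Using Einstein's equation: KE_max = hc/λ - φ

For λ₁ = 155.0 nm:
E₁ = hc/λ₁ = 7.9990 eV
KE₁ = E₁ - φ = 7.9990 - 2.63 = 5.3690 eV

For λ₂ = 227.6 nm:
E₂ = hc/λ₂ = 5.4475 eV
KE₂ = E₂ - φ = 5.4475 - 2.63 = 2.8175 eV

Ratio: KE₁/KE₂ = 5.3690/2.8175 = 1.9056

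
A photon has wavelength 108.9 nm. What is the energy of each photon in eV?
11.3851 eV

Using E = hf = hc/λ:

E = hc/λ = (6.626×10⁻³⁴ J·s)(3×10⁸ m/s) / (108.9×10⁻⁹ m)
E = 11.3851 eV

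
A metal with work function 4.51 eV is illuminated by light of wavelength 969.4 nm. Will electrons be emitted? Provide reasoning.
No

For photoemission, the photon energy must exceed the work function.

Photon energy: E = hc/λ = 1.2790 eV
Work function: φ = 4.51 eV

Since E_photon (1.2790 eV) < φ (4.51 eV), photoemission will NOT occur.
The threshold wavelength is λ₀ = hc/φ = 274.9 nm.
Since 969.4 nm > 274.9 nm, the photons lack sufficient energy.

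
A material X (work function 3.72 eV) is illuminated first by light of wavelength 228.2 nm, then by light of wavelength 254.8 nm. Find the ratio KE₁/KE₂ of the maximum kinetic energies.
1.4950

Using Einstein's equation: KE_max = hc/λ - φ

For λ₁ = 228.2 nm:
E₁ = hc/λ₁ = 5.4331 eV
KE₁ = E₁ - φ = 5.4331 - 3.72 = 1.7131 eV

For λ₂ = 254.8 nm:
E₂ = hc/λ₂ = 4.8659 eV
KE₂ = E₂ - φ = 4.8659 - 3.72 = 1.1459 eV

Ratio: KE₁/KE₂ = 1.7131/1.1459 = 1.4950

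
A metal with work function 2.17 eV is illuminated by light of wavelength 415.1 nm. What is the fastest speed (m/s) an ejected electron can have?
5.3604e+05 m/s

First, find the maximum kinetic energy:
E_photon = hc/λ = 2.9869 eV
KE_max = E_photon - φ = 2.9869 - 2.17 = 0.8169 eV

Convert to Joules: KE_max = 0.8169 × 1.602×10⁻¹⁹ J = 1.3087e-19 J

Then use KE = ½mv² to find velocity:
v = √(2·KE/m) = √(2 × 1.3087e-19 J / 9.109e-31 kg)
v = 5.3604e+05 m/s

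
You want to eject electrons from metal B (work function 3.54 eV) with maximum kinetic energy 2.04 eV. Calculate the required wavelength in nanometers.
222.19 nm

From Einstein's equation: KE_max = hc/λ - φ

Rearranging for λ:
hc/λ = KE_max + φ
λ = hc/(KE_max + φ)

Required photon energy:
E_photon = KE_max + φ = 2.04 + 3.54 = 5.58 eV

Required wavelength:
λ = hc/E_photon = (6.626×10⁻³⁴)(3×10⁸) / (5.58 × 1.602×10⁻¹⁹)
λ = 222.19 nm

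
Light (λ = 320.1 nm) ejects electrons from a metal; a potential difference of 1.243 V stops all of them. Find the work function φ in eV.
2.63 eV

The stopping potential gives the maximum kinetic energy: KE_max = eV_s = 1.243 eV

From Einstein's photoelectric equation: KE_max = hc/λ - φ
Rearranging: φ = hc/λ - KE_max

Calculate photon energy:
E_photon = hc/λ = (6.626×10⁻³⁴ J·s)(3×10⁸ m/s) / (320.1×10⁻⁹ m) = 3.8733 eV

Therefore:
φ = 3.8733 - 1.243 = 2.63 eV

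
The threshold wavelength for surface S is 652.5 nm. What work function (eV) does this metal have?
1.90 eV

At the threshold wavelength, photon energy equals work function:
φ = hc/λ₀

Calculating:
φ = (6.626×10⁻³⁴ J·s)(3×10⁸ m/s) / (652.5×10⁻⁹ m)
φ = 1.90 eV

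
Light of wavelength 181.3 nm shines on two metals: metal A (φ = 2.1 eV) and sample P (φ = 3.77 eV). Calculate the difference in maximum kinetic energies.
1.6700 eV

Using KE_max = hc/λ - φ for each metal:

Photon energy: E = hc/λ = 6.8386 eV

For metal A (φ₁ = 2.1 eV):
KE₁ = E - φ₁ = 6.8386 - 2.1 = 4.7386 eV

For sample P (φ₂ = 3.77 eV):
KE₂ = E - φ₂ = 6.8386 - 3.77 = 3.0686 eV

Difference:
ΔKE = KE₁ - KE₂ = 4.7386 - 3.0686 = 1.6700 eV

Note: The difference equals the difference in work functions: 3.77 - 2.1 = 1.67 eV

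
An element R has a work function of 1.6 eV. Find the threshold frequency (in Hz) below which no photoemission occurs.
3.8688e+14 Hz

The threshold frequency is when the photon energy equals the work function:
hf₀ = φ

Solving for f₀:
f₀ = φ/h = (1.6 eV × 1.602×10⁻¹⁹ J/eV) / (6.626×10⁻³⁴ J·s)
f₀ = 3.8688e+14 Hz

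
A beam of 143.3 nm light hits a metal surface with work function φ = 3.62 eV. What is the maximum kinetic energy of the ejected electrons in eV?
5.0321 eV

Using Einstein's photoelectric equation: KE_max = hf - φ = hc/λ - φ

First, calculate the photon energy:
E_photon = hc/λ = (6.626×10⁻³⁴ J·s)(3×10⁸ m/s) / (143.3×10⁻⁹ m)
E_photon = 8.6521 eV

Then, the maximum kinetic energy:
KE_max = E_photon - φ = 8.6521 eV - 3.62 eV = 5.0321 eV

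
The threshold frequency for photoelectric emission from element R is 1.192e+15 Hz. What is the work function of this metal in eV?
4.93 eV

At the threshold frequency, photon energy equals work function:
φ = hf₀

Calculating:
φ = (6.626×10⁻³⁴ J·s)(1.192e+15 Hz)
φ = 4.93 eV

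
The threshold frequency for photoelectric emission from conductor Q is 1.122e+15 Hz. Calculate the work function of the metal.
4.64 eV

At the threshold frequency, photon energy equals work function:
φ = hf₀

Calculating:
φ = (6.626×10⁻³⁴ J·s)(1.122e+15 Hz)
φ = 4.64 eV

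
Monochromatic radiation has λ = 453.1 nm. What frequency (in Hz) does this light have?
6.6165e+14 Hz

Using the wave equation: c = fλ

Solving for frequency:
f = c/λ = (3×10⁸ m/s) / (453.1×10⁻⁹ m)
f = 6.6165e+14 Hz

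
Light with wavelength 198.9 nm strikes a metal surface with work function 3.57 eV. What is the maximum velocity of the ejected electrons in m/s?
9.6795e+05 m/s

First, find the maximum kinetic energy:
E_photon = hc/λ = 6.2335 eV
KE_max = E_photon - φ = 6.2335 - 3.57 = 2.6635 eV

Convert to Joules: KE_max = 2.6635 × 1.602×10⁻¹⁹ J = 4.2674e-19 J

Then use KE = ½mv² to find velocity:
v = √(2·KE/m) = √(2 × 4.2674e-19 J / 9.109e-31 kg)
v = 9.6795e+05 m/s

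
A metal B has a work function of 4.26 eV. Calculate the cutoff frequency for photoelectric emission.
1.0301e+15 Hz

The threshold frequency is when the photon energy equals the work function:
hf₀ = φ

Solving for f₀:
f₀ = φ/h = (4.26 eV × 1.602×10⁻¹⁹ J/eV) / (6.626×10⁻³⁴ J·s)
f₀ = 1.0301e+15 Hz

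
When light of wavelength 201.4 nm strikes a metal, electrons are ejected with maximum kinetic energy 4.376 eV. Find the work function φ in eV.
1.78 eV

From Einstein's photoelectric equation: KE_max = hf - φ = hc/λ - φ

Rearranging for φ:
φ = hc/λ - KE_max

Calculate photon energy:
E_photon = hc/λ = 6.1561 eV

Therefore:
φ = 6.1561 - 4.376 = 1.78 eV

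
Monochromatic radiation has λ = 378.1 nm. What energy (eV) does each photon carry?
3.2791 eV

Using E = hf = hc/λ:

E = hc/λ = (6.626×10⁻³⁴ J·s)(3×10⁸ m/s) / (378.1×10⁻⁹ m)
E = 3.2791 eV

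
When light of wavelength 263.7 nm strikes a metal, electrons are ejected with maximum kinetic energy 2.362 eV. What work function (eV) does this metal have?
2.34 eV

From Einstein's photoelectric equation: KE_max = hf - φ = hc/λ - φ

Rearranging for φ:
φ = hc/λ - KE_max

Calculate photon energy:
E_photon = hc/λ = 4.7017 eV

Therefore:
φ = 4.7017 - 2.362 = 2.34 eV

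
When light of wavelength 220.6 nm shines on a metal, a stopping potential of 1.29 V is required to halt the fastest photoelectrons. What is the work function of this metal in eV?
4.33 eV

The stopping potential gives the maximum kinetic energy: KE_max = eV_s = 1.29 eV

From Einstein's photoelectric equation: KE_max = hc/λ - φ
Rearranging: φ = hc/λ - KE_max

Calculate photon energy:
E_photon = hc/λ = (6.626×10⁻³⁴ J·s)(3×10⁸ m/s) / (220.6×10⁻⁹ m) = 5.6203 eV

Therefore:
φ = 5.6203 - 1.29 = 4.33 eV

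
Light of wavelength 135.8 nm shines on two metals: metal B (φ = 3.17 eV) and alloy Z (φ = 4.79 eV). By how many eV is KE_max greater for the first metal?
1.6200 eV

Using KE_max = hc/λ - φ for each metal:

Photon energy: E = hc/λ = 9.1299 eV

For metal B (φ₁ = 3.17 eV):
KE₁ = E - φ₁ = 9.1299 - 3.17 = 5.9599 eV

For alloy Z (φ₂ = 4.79 eV):
KE₂ = E - φ₂ = 9.1299 - 4.79 = 4.3399 eV

Difference:
ΔKE = KE₁ - KE₂ = 5.9599 - 4.3399 = 1.6200 eV

Note: The difference equals the difference in work functions: 4.79 - 3.17 = 1.62 eV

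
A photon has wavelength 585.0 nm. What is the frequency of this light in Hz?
5.1247e+14 Hz

Using the wave equation: c = fλ

Solving for frequency:
f = c/λ = (3×10⁸ m/s) / (585.0×10⁻⁹ m)
f = 5.1247e+14 Hz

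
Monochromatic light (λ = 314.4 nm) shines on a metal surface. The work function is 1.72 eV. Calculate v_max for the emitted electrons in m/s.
8.8439e+05 m/s

First, find the maximum kinetic energy:
E_photon = hc/λ = 3.9435 eV
KE_max = E_photon - φ = 3.9435 - 1.72 = 2.2235 eV

Convert to Joules: KE_max = 2.2235 × 1.602×10⁻¹⁹ J = 3.5625e-19 J

Then use KE = ½mv² to find velocity:
v = √(2·KE/m) = √(2 × 3.5625e-19 J / 9.109e-31 kg)
v = 8.8439e+05 m/s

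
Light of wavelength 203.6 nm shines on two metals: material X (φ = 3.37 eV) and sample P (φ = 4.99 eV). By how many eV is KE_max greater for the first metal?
1.6200 eV

Using KE_max = hc/λ - φ for each metal:

Photon energy: E = hc/λ = 6.0896 eV

For material X (φ₁ = 3.37 eV):
KE₁ = E - φ₁ = 6.0896 - 3.37 = 2.7196 eV

For sample P (φ₂ = 4.99 eV):
KE₂ = E - φ₂ = 6.0896 - 4.99 = 1.0996 eV

Difference:
ΔKE = KE₁ - KE₂ = 2.7196 - 1.0996 = 1.6200 eV

Note: The difference equals the difference in work functions: 4.99 - 3.37 = 1.62 eV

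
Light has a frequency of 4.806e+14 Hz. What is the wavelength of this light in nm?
623.79 nm

Using the wave equation: c = fλ

Solving for wavelength:
λ = c/f = (3×10⁸ m/s) / (4.806e+14 Hz)
λ = 623.79 nm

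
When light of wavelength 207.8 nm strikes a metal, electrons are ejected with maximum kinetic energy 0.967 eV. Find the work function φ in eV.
5.00 eV

From Einstein's photoelectric equation: KE_max = hf - φ = hc/λ - φ

Rearranging for φ:
φ = hc/λ - KE_max

Calculate photon energy:
E_photon = hc/λ = 5.9665 eV

Therefore:
φ = 5.9665 - 0.967 = 5.00 eV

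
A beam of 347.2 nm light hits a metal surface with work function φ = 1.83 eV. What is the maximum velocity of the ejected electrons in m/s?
7.8257e+05 m/s

First, find the maximum kinetic energy:
E_photon = hc/λ = 3.5710 eV
KE_max = E_photon - φ = 3.5710 - 1.83 = 1.7410 eV

Convert to Joules: KE_max = 1.7410 × 1.602×10⁻¹⁹ J = 2.7893e-19 J

Then use KE = ½mv² to find velocity:
v = √(2·KE/m) = √(2 × 2.7893e-19 J / 9.109e-31 kg)
v = 7.8257e+05 m/s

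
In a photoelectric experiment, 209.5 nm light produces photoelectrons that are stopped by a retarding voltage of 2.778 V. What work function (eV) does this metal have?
3.14 eV

The stopping potential gives the maximum kinetic energy: KE_max = eV_s = 2.778 eV

From Einstein's photoelectric equation: KE_max = hc/λ - φ
Rearranging: φ = hc/λ - KE_max

Calculate photon energy:
E_photon = hc/λ = (6.626×10⁻³⁴ J·s)(3×10⁸ m/s) / (209.5×10⁻⁹ m) = 5.9181 eV

Therefore:
φ = 5.9181 - 2.778 = 3.14 eV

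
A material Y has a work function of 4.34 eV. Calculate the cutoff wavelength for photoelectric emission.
285.68 nm

The threshold wavelength is when the photon energy equals the work function:
hc/λ₀ = φ

Solving for λ₀:
λ₀ = hc/φ = (6.626×10⁻³⁴ J·s)(3×10⁸ m/s) / (4.34 eV × 1.602×10⁻¹⁹ J/eV)
λ₀ = 285.68 nm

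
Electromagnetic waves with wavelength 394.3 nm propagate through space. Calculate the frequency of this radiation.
7.6032e+14 Hz

Using the wave equation: c = fλ

Solving for frequency:
f = c/λ = (3×10⁸ m/s) / (394.3×10⁻⁹ m)
f = 7.6032e+14 Hz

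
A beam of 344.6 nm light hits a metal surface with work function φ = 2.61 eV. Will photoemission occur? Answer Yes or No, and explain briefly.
Yes

For photoemission, the photon energy must exceed the work function.

Photon energy: E = hc/λ = 3.5979 eV
Work function: φ = 2.61 eV

Since E_photon (3.5979 eV) > φ (2.61 eV), photoemission WILL occur.
The threshold wavelength is λ₀ = hc/φ = 475.0 nm.
Since 344.6 nm < 475.0 nm, the light has sufficient energy.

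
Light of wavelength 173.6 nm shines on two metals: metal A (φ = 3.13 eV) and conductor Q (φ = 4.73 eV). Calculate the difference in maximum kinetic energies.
1.6000 eV

Using KE_max = hc/λ - φ for each metal:

Photon energy: E = hc/λ = 7.1419 eV

For metal A (φ₁ = 3.13 eV):
KE₁ = E - φ₁ = 7.1419 - 3.13 = 4.0119 eV

For conductor Q (φ₂ = 4.73 eV):
KE₂ = E - φ₂ = 7.1419 - 4.73 = 2.4119 eV

Difference:
ΔKE = KE₁ - KE₂ = 4.0119 - 2.4119 = 1.6000 eV

Note: The difference equals the difference in work functions: 4.73 - 3.13 = 1.60 eV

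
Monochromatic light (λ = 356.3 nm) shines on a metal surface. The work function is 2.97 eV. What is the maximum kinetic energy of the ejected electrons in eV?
0.5098 eV

Using Einstein's photoelectric equation: KE_max = hf - φ = hc/λ - φ

First, calculate the photon energy:
E_photon = hc/λ = (6.626×10⁻³⁴ J·s)(3×10⁸ m/s) / (356.3×10⁻⁹ m)
E_photon = 3.4798 eV

Then, the maximum kinetic energy:
KE_max = E_photon - φ = 3.4798 eV - 2.97 eV = 0.5098 eV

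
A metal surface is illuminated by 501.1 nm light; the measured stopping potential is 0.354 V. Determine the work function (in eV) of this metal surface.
2.12 eV

The stopping potential gives the maximum kinetic energy: KE_max = eV_s = 0.354 eV

From Einstein's photoelectric equation: KE_max = hc/λ - φ
Rearranging: φ = hc/λ - KE_max

Calculate photon energy:
E_photon = hc/λ = (6.626×10⁻³⁴ J·s)(3×10⁸ m/s) / (501.1×10⁻⁹ m) = 2.4742 eV

Therefore:
φ = 2.4742 - 0.354 = 2.12 eV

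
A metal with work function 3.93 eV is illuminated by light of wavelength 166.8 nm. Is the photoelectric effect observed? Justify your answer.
Yes

For photoemission, the photon energy must exceed the work function.

Photon energy: E = hc/λ = 7.4331 eV
Work function: φ = 3.93 eV

Since E_photon (7.4331 eV) > φ (3.93 eV), photoemission WILL occur.
The threshold wavelength is λ₀ = hc/φ = 315.5 nm.
Since 166.8 nm < 315.5 nm, the light has sufficient energy.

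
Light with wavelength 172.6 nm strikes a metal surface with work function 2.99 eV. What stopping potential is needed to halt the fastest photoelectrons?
4.1933 V

The stopping potential V_s satisfies: eV_s = KE_max

First, find KE_max using Einstein's equation:
E_photon = hc/λ = 7.1833 eV
KE_max = E_photon - φ = 7.1833 - 2.99 = 4.1933 eV

Since eV_s = KE_max:
V_s = KE_max/e = 4.1933 V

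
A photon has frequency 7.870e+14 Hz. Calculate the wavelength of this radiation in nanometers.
380.93 nm

Using the wave equation: c = fλ

Solving for wavelength:
λ = c/f = (3×10⁸ m/s) / (7.870e+14 Hz)
λ = 380.93 nm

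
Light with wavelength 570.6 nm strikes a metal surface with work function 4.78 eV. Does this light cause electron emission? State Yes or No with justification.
No

For photoemission, the photon energy must exceed the work function.

Photon energy: E = hc/λ = 2.1729 eV
Work function: φ = 4.78 eV

Since E_photon (2.1729 eV) < φ (4.78 eV), photoemission will NOT occur.
The threshold wavelength is λ₀ = hc/φ = 259.4 nm.
Since 570.6 nm > 259.4 nm, the photons lack sufficient energy.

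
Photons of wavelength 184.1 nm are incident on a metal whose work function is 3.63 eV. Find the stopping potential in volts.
3.1046 V

The stopping potential V_s satisfies: eV_s = KE_max

First, find KE_max using Einstein's equation:
E_photon = hc/λ = 6.7346 eV
KE_max = E_photon - φ = 6.7346 - 3.63 = 3.1046 eV

Since eV_s = KE_max:
V_s = KE_max/e = 3.1046 V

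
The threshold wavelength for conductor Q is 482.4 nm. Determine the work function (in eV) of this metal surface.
2.57 eV

At the threshold wavelength, photon energy equals work function:
φ = hc/λ₀

Calculating:
φ = (6.626×10⁻³⁴ J·s)(3×10⁸ m/s) / (482.4×10⁻⁹ m)
φ = 2.57 eV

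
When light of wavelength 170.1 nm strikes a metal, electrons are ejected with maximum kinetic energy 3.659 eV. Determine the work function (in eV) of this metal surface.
3.63 eV

From Einstein's photoelectric equation: KE_max = hf - φ = hc/λ - φ

Rearranging for φ:
φ = hc/λ - KE_max

Calculate photon energy:
E_photon = hc/λ = 7.2889 eV

Therefore:
φ = 7.2889 - 3.659 = 3.63 eV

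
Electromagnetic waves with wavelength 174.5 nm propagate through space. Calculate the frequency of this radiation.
1.7180e+15 Hz

Using the wave equation: c = fλ

Solving for frequency:
f = c/λ = (3×10⁸ m/s) / (174.5×10⁻⁹ m)
f = 1.7180e+15 Hz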